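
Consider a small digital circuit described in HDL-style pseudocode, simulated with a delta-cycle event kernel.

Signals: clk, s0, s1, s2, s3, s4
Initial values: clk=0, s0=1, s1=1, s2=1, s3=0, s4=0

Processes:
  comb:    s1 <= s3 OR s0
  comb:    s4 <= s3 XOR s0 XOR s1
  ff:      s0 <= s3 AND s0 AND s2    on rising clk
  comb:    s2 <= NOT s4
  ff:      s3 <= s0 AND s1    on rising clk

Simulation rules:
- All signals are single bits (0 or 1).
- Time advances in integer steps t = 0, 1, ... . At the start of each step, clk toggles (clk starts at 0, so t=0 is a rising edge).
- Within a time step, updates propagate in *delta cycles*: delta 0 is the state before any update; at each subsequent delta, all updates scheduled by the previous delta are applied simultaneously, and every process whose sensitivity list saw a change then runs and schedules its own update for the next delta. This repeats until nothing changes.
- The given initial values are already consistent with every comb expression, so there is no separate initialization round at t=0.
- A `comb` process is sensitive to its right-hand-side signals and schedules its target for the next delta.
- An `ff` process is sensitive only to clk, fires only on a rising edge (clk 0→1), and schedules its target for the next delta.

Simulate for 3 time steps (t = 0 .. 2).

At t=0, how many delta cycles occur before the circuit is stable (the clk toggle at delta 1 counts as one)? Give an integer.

2

[bits: s1,s2,s4,clk,s3,s0]
t=0: Δ0=110001 Δ1=110101 Δ2=110110 | 2Δ
t=1: Δ0=110110 Δ1=110010 | 1Δ
t=2: Δ0=110010 Δ1=110110 Δ2=110100 Δ3=011100 Δ4=000100 Δ5=010100 | 5Δ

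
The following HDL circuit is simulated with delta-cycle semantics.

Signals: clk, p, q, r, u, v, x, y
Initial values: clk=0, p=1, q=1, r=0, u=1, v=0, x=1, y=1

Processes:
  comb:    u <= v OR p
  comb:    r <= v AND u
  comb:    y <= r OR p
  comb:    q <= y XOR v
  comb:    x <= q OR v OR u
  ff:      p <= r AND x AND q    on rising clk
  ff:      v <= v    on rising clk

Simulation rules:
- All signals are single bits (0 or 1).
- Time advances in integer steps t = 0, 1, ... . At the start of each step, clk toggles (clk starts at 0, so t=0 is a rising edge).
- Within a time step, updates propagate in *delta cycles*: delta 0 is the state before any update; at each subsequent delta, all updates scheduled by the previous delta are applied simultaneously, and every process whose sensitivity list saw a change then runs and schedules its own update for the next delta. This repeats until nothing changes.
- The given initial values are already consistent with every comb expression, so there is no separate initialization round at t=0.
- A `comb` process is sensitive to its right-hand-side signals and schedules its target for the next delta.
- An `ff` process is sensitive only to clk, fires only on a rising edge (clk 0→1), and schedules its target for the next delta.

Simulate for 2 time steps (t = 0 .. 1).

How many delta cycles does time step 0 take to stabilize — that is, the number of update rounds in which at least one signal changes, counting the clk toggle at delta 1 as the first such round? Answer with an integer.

t=0 Δ0: r=0 x=1 y=1 clk=0 v=0 q=1 p=1 u=1
  Δ1: clk:0→1
  Δ2: p:1→0
  Δ3: y:1→0, u:1→0
  Δ4: q:1→0
  Δ5: x:1→0
  (5Δ to stable)
t=1 Δ0: r=0 x=0 y=0 clk=1 v=0 q=0 p=0 u=0
  Δ1: clk:1→0
  (1Δ to stable)

5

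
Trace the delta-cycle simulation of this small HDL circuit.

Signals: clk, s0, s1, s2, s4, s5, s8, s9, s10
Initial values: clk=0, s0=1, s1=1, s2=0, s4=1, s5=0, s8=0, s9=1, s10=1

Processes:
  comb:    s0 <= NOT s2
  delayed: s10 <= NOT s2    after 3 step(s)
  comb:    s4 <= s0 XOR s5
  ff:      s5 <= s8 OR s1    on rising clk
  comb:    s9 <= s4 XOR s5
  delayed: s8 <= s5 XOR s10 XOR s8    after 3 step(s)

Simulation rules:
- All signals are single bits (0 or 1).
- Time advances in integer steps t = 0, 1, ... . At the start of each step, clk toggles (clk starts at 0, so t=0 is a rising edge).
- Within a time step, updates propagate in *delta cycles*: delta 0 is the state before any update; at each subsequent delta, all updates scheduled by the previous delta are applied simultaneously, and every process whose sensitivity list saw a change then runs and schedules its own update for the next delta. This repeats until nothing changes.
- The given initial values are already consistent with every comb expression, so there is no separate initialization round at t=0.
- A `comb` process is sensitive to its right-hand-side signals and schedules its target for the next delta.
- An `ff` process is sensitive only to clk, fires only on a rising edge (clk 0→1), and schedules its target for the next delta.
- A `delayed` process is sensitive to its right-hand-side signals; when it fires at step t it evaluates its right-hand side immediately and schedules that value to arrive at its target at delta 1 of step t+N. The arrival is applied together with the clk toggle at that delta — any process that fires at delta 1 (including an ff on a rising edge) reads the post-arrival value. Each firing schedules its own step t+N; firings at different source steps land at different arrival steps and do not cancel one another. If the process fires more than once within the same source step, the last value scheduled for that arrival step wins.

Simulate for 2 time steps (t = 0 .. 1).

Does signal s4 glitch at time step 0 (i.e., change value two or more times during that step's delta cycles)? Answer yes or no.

no

t0.Δ0 s0=1 s1=1 s10=1 s9=1 s5=0 clk=0 s8=0 s4=1 s2=0
t0.Δ1 s0=1 s1=1 s10=1 s9=1 s5=0 clk=1 s8=0 s4=1 s2=0
t0.Δ2 s0=1 s1=1 s10=1 s9=1 s5=1 clk=1 s8=0 s4=1 s2=0
t0.Δ3 s0=1 s1=1 s10=1 s9=0 s5=1 clk=1 s8=0 s4=0 s2=0
t0.Δ4 s0=1 s1=1 s10=1 s9=1 s5=1 clk=1 s8=0 s4=0 s2=0
t1.Δ0 s0=1 s1=1 s10=1 s9=1 s5=1 clk=1 s8=0 s4=0 s2=0
t1.Δ1 s0=1 s1=1 s10=1 s9=1 s5=1 clk=0 s8=0 s4=0 s2=0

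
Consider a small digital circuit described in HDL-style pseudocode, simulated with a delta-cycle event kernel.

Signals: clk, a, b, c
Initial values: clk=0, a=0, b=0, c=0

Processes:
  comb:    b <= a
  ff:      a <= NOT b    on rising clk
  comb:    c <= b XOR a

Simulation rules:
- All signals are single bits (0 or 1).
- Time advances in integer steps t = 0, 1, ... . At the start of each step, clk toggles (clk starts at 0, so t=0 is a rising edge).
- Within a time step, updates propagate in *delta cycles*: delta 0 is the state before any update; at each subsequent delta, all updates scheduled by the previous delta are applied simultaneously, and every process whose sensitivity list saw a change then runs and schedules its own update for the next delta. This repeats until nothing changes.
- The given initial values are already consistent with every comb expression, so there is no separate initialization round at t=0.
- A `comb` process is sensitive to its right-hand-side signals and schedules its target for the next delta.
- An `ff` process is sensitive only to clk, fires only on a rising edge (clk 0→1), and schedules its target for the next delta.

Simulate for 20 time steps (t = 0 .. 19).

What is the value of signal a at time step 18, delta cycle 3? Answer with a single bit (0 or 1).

t0.Δ0 b=0 a=0 c=0 clk=0
t0.Δ1 b=0 a=0 c=0 clk=1
t0.Δ2 b=0 a=1 c=0 clk=1
t0.Δ3 b=1 a=1 c=1 clk=1
t0.Δ4 b=1 a=1 c=0 clk=1
t1.Δ0 b=1 a=1 c=0 clk=1
t1.Δ1 b=1 a=1 c=0 clk=0
t2.Δ0 b=1 a=1 c=0 clk=0
t2.Δ1 b=1 a=1 c=0 clk=1
t2.Δ2 b=1 a=0 c=0 clk=1
t2.Δ3 b=0 a=0 c=1 clk=1
t2.Δ4 b=0 a=0 c=0 clk=1
t3.Δ0 b=0 a=0 c=0 clk=1
t3.Δ1 b=0 a=0 c=0 clk=0
t4.Δ0 b=0 a=0 c=0 clk=0
t4.Δ1 b=0 a=0 c=0 clk=1
t4.Δ2 b=0 a=1 c=0 clk=1
t4.Δ3 b=1 a=1 c=1 clk=1
t4.Δ4 b=1 a=1 c=0 clk=1
t5.Δ0 b=1 a=1 c=0 clk=1
t5.Δ1 b=1 a=1 c=0 clk=0
t6.Δ0 b=1 a=1 c=0 clk=0
t6.Δ1 b=1 a=1 c=0 clk=1
t6.Δ2 b=1 a=0 c=0 clk=1
t6.Δ3 b=0 a=0 c=1 clk=1
t6.Δ4 b=0 a=0 c=0 clk=1
t7.Δ0 b=0 a=0 c=0 clk=1
t7.Δ1 b=0 a=0 c=0 clk=0
t8.Δ0 b=0 a=0 c=0 clk=0
t8.Δ1 b=0 a=0 c=0 clk=1
t8.Δ2 b=0 a=1 c=0 clk=1
t8.Δ3 b=1 a=1 c=1 clk=1
t8.Δ4 b=1 a=1 c=0 clk=1
t9.Δ0 b=1 a=1 c=0 clk=1
t9.Δ1 b=1 a=1 c=0 clk=0
t10.Δ0 b=1 a=1 c=0 clk=0
t10.Δ1 b=1 a=1 c=0 clk=1
t10.Δ2 b=1 a=0 c=0 clk=1
t10.Δ3 b=0 a=0 c=1 clk=1
t10.Δ4 b=0 a=0 c=0 clk=1
t11.Δ0 b=0 a=0 c=0 clk=1
t11.Δ1 b=0 a=0 c=0 clk=0
t12.Δ0 b=0 a=0 c=0 clk=0
t12.Δ1 b=0 a=0 c=0 clk=1
t12.Δ2 b=0 a=1 c=0 clk=1
t12.Δ3 b=1 a=1 c=1 clk=1
t12.Δ4 b=1 a=1 c=0 clk=1
t13.Δ0 b=1 a=1 c=0 clk=1
t13.Δ1 b=1 a=1 c=0 clk=0
t14.Δ0 b=1 a=1 c=0 clk=0
t14.Δ1 b=1 a=1 c=0 clk=1
t14.Δ2 b=1 a=0 c=0 clk=1
t14.Δ3 b=0 a=0 c=1 clk=1
t14.Δ4 b=0 a=0 c=0 clk=1
t15.Δ0 b=0 a=0 c=0 clk=1
t15.Δ1 b=0 a=0 c=0 clk=0
t16.Δ0 b=0 a=0 c=0 clk=0
t16.Δ1 b=0 a=0 c=0 clk=1
t16.Δ2 b=0 a=1 c=0 clk=1
t16.Δ3 b=1 a=1 c=1 clk=1
t16.Δ4 b=1 a=1 c=0 clk=1
t17.Δ0 b=1 a=1 c=0 clk=1
t17.Δ1 b=1 a=1 c=0 clk=0
t18.Δ0 b=1 a=1 c=0 clk=0
t18.Δ1 b=1 a=1 c=0 clk=1
t18.Δ2 b=1 a=0 c=0 clk=1
t18.Δ3 b=0 a=0 c=1 clk=1
t18.Δ4 b=0 a=0 c=0 clk=1
t19.Δ0 b=0 a=0 c=0 clk=1
t19.Δ1 b=0 a=0 c=0 clk=0

0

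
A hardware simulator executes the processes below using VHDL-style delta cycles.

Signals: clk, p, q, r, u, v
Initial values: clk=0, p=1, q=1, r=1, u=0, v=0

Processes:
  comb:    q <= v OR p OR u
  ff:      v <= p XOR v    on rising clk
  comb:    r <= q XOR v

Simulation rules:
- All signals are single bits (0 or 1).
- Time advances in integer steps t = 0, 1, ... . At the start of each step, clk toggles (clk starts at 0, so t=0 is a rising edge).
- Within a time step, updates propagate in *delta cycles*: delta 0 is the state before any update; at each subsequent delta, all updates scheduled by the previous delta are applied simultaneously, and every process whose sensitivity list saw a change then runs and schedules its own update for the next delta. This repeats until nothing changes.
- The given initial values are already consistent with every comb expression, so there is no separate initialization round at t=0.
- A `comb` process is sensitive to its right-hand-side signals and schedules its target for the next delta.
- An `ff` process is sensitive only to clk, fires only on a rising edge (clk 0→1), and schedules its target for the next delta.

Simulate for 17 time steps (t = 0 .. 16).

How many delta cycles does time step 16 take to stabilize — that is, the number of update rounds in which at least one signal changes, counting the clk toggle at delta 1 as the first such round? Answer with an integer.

t=0 Δ0: q=1 r=1 clk=0 v=0 p=1 u=0
  Δ1: clk:0→1
  Δ2: v:0→1
  Δ3: r:1→0
  (3Δ to stable)
t=1 Δ0: q=1 r=0 clk=1 v=1 p=1 u=0
  Δ1: clk:1→0
  (1Δ to stable)
t=2 Δ0: q=1 r=0 clk=0 v=1 p=1 u=0
  Δ1: clk:0→1
  Δ2: v:1→0
  Δ3: r:0→1
  (3Δ to stable)
t=3 Δ0: q=1 r=1 clk=1 v=0 p=1 u=0
  Δ1: clk:1→0
  (1Δ to stable)
t=4 Δ0: q=1 r=1 clk=0 v=0 p=1 u=0
  Δ1: clk:0→1
  Δ2: v:0→1
  Δ3: r:1→0
  (3Δ to stable)
t=5 Δ0: q=1 r=0 clk=1 v=1 p=1 u=0
  Δ1: clk:1→0
  (1Δ to stable)
t=6 Δ0: q=1 r=0 clk=0 v=1 p=1 u=0
  Δ1: clk:0→1
  Δ2: v:1→0
  Δ3: r:0→1
  (3Δ to stable)
t=7 Δ0: q=1 r=1 clk=1 v=0 p=1 u=0
  Δ1: clk:1→0
  (1Δ to stable)
t=8 Δ0: q=1 r=1 clk=0 v=0 p=1 u=0
  Δ1: clk:0→1
  Δ2: v:0→1
  Δ3: r:1→0
  (3Δ to stable)
t=9 Δ0: q=1 r=0 clk=1 v=1 p=1 u=0
  Δ1: clk:1→0
  (1Δ to stable)
t=10 Δ0: q=1 r=0 clk=0 v=1 p=1 u=0
  Δ1: clk:0→1
  Δ2: v:1→0
  Δ3: r:0→1
  (3Δ to stable)
t=11 Δ0: q=1 r=1 clk=1 v=0 p=1 u=0
  Δ1: clk:1→0
  (1Δ to stable)
t=12 Δ0: q=1 r=1 clk=0 v=0 p=1 u=0
  Δ1: clk:0→1
  Δ2: v:0→1
  Δ3: r:1→0
  (3Δ to stable)
t=13 Δ0: q=1 r=0 clk=1 v=1 p=1 u=0
  Δ1: clk:1→0
  (1Δ to stable)
t=14 Δ0: q=1 r=0 clk=0 v=1 p=1 u=0
  Δ1: clk:0→1
  Δ2: v:1→0
  Δ3: r:0→1
  (3Δ to stable)
t=15 Δ0: q=1 r=1 clk=1 v=0 p=1 u=0
  Δ1: clk:1→0
  (1Δ to stable)
t=16 Δ0: q=1 r=1 clk=0 v=0 p=1 u=0
  Δ1: clk:0→1
  Δ2: v:0→1
  Δ3: r:1→0
  (3Δ to stable)

3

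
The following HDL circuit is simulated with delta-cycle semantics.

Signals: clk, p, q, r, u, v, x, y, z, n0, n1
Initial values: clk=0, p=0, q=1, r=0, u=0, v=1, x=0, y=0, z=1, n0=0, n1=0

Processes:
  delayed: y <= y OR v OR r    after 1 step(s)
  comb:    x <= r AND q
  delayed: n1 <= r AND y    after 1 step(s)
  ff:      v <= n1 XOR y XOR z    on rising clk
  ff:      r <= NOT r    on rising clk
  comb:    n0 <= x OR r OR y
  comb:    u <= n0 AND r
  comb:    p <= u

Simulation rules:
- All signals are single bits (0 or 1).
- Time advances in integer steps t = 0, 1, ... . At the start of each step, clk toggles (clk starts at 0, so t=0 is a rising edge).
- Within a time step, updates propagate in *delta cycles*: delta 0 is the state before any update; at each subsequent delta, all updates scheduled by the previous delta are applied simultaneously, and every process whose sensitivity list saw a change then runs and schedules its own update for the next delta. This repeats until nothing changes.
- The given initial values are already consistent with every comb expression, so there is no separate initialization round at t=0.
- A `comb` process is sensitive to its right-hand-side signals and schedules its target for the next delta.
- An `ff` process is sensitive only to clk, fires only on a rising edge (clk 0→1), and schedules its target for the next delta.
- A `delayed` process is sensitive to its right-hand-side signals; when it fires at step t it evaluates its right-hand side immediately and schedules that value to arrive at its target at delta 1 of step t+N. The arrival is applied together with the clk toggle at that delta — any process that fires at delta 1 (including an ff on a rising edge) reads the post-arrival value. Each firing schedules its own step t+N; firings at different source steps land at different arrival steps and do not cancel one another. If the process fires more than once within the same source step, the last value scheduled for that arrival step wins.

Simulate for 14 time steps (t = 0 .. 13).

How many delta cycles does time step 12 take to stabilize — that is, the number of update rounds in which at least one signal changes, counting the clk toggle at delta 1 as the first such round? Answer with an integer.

4

[bits: clk,u,n1,y,x,q,v,p,n0,r,z]
t=0: Δ0=00000110001 Δ1=10000110001 Δ2=10000110011 Δ3=10001110111 Δ4=11001110111 Δ5=11001111111 | 5Δ
t=1: Δ0=11001111111 Δ1=01011111111 | 1Δ
t=2: Δ0=01011111111 Δ1=11111111111 Δ2=11111111101 Δ3=10110111101 Δ4=10110110101 | 4Δ
t=3: Δ0=10110110101 Δ1=00010110101 | 1Δ
t=4: Δ0=00010110101 Δ1=10010110101 Δ2=10010100111 Δ3=11011100111 Δ4=11011101111 | 4Δ
t=5: Δ0=11011101111 Δ1=01111101111 | 1Δ
t=6: Δ0=01111101111 Δ1=11111101111 Δ2=11111111101 Δ3=10110111101 Δ4=10110110101 | 4Δ
t=7: Δ0=10110110101 Δ1=00010110101 | 1Δ
t=8: Δ0=00010110101 Δ1=10010110101 Δ2=10010100111 Δ3=11011100111 Δ4=11011101111 | 4Δ
t=9: Δ0=11011101111 Δ1=01111101111 | 1Δ
t=10: Δ0=01111101111 Δ1=11111101111 Δ2=11111111101 Δ3=10110111101 Δ4=10110110101 | 4Δ
t=11: Δ0=10110110101 Δ1=00010110101 | 1Δ
t=12: Δ0=00010110101 Δ1=10010110101 Δ2=10010100111 Δ3=11011100111 Δ4=11011101111 | 4Δ
t=13: Δ0=11011101111 Δ1=01111101111 | 1Δ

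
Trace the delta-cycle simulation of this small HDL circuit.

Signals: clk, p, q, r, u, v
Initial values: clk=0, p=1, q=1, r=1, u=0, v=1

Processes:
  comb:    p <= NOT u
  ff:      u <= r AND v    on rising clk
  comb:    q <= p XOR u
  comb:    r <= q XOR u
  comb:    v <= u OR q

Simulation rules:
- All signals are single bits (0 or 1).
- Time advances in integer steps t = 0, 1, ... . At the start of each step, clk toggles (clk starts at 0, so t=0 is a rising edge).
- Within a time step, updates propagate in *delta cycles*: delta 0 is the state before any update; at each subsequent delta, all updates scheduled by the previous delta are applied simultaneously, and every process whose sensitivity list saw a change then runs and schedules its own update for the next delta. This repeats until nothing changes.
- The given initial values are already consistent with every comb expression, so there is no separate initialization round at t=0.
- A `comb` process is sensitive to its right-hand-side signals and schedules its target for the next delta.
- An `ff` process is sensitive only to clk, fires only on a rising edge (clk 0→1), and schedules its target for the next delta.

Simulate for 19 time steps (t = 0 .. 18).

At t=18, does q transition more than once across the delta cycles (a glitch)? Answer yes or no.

t=0 Δ0: p=1 clk=0 q=1 r=1 v=1 u=0
  Δ1: clk:0→1
  Δ2: u:0→1
  Δ3: p:1→0, q:1→0, r:1→0
  Δ4: q:0→1, r:0→1
  Δ5: r:1→0
  (5Δ to stable)
t=1 Δ0: p=0 clk=1 q=1 r=0 v=1 u=1
  Δ1: clk:1→0
  (1Δ to stable)
t=2 Δ0: p=0 clk=0 q=1 r=0 v=1 u=1
  Δ1: clk:0→1
  Δ2: u:1→0
  Δ3: p:0→1, q:1→0, r:0→1
  Δ4: q:0→1, r:1→0, v:1→0
  Δ5: r:0→1, v:0→1
  (5Δ to stable)
t=3 Δ0: p=1 clk=1 q=1 r=1 v=1 u=0
  Δ1: clk:1→0
  (1Δ to stable)
t=4 Δ0: p=1 clk=0 q=1 r=1 v=1 u=0
  Δ1: clk:0→1
  Δ2: u:0→1
  Δ3: p:1→0, q:1→0, r:1→0
  Δ4: q:0→1, r:0→1
  Δ5: r:1→0
  (5Δ to stable)
t=5 Δ0: p=0 clk=1 q=1 r=0 v=1 u=1
  Δ1: clk:1→0
  (1Δ to stable)
t=6 Δ0: p=0 clk=0 q=1 r=0 v=1 u=1
  Δ1: clk:0→1
  Δ2: u:1→0
  Δ3: p:0→1, q:1→0, r:0→1
  Δ4: q:0→1, r:1→0, v:1→0
  Δ5: r:0→1, v:0→1
  (5Δ to stable)
t=7 Δ0: p=1 clk=1 q=1 r=1 v=1 u=0
  Δ1: clk:1→0
  (1Δ to stable)
t=8 Δ0: p=1 clk=0 q=1 r=1 v=1 u=0
  Δ1: clk:0→1
  Δ2: u:0→1
  Δ3: p:1→0, q:1→0, r:1→0
  Δ4: q:0→1, r:0→1
  Δ5: r:1→0
  (5Δ to stable)
t=9 Δ0: p=0 clk=1 q=1 r=0 v=1 u=1
  Δ1: clk:1→0
  (1Δ to stable)
t=10 Δ0: p=0 clk=0 q=1 r=0 v=1 u=1
  Δ1: clk:0→1
  Δ2: u:1→0
  Δ3: p:0→1, q:1→0, r:0→1
  Δ4: q:0→1, r:1→0, v:1→0
  Δ5: r:0→1, v:0→1
  (5Δ to stable)
t=11 Δ0: p=1 clk=1 q=1 r=1 v=1 u=0
  Δ1: clk:1→0
  (1Δ to stable)
t=12 Δ0: p=1 clk=0 q=1 r=1 v=1 u=0
  Δ1: clk:0→1
  Δ2: u:0→1
  Δ3: p:1→0, q:1→0, r:1→0
  Δ4: q:0→1, r:0→1
  Δ5: r:1→0
  (5Δ to stable)
t=13 Δ0: p=0 clk=1 q=1 r=0 v=1 u=1
  Δ1: clk:1→0
  (1Δ to stable)
t=14 Δ0: p=0 clk=0 q=1 r=0 v=1 u=1
  Δ1: clk:0→1
  Δ2: u:1→0
  Δ3: p:0→1, q:1→0, r:0→1
  Δ4: q:0→1, r:1→0, v:1→0
  Δ5: r:0→1, v:0→1
  (5Δ to stable)
t=15 Δ0: p=1 clk=1 q=1 r=1 v=1 u=0
  Δ1: clk:1→0
  (1Δ to stable)
t=16 Δ0: p=1 clk=0 q=1 r=1 v=1 u=0
  Δ1: clk:0→1
  Δ2: u:0→1
  Δ3: p:1→0, q:1→0, r:1→0
  Δ4: q:0→1, r:0→1
  Δ5: r:1→0
  (5Δ to stable)
t=17 Δ0: p=0 clk=1 q=1 r=0 v=1 u=1
  Δ1: clk:1→0
  (1Δ to stable)
t=18 Δ0: p=0 clk=0 q=1 r=0 v=1 u=1
  Δ1: clk:0→1
  Δ2: u:1→0
  Δ3: p:0→1, q:1→0, r:0→1
  Δ4: q:0→1, r:1→0, v:1→0
  Δ5: r:0→1, v:0→1
  (5Δ to stable)

yes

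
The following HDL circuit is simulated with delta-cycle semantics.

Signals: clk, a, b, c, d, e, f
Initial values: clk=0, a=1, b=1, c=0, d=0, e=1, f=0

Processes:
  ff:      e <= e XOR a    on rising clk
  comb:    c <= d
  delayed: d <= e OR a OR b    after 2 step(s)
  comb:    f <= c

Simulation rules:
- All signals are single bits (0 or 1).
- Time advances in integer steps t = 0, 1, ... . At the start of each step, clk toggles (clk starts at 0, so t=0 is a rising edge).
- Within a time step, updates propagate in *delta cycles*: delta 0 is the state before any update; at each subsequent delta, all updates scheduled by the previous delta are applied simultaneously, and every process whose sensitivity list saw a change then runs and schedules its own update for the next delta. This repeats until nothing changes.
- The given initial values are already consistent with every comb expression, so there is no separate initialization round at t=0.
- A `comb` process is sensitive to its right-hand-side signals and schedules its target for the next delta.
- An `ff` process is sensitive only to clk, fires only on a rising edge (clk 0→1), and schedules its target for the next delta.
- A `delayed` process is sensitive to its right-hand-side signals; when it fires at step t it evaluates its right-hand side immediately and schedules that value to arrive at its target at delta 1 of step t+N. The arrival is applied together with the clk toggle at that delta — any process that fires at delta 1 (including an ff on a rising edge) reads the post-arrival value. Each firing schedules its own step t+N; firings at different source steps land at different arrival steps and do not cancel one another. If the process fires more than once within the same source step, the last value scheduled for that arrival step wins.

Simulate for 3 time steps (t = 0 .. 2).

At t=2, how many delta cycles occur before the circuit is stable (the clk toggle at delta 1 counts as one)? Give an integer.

t=0 Δ0: e=1 d=0 a=1 f=0 clk=0 c=0 b=1
  Δ1: clk:0→1
  Δ2: e:1→0
  (2Δ to stable)
t=1 Δ0: e=0 d=0 a=1 f=0 clk=1 c=0 b=1
  Δ1: clk:1→0
  (1Δ to stable)
t=2 Δ0: e=0 d=0 a=1 f=0 clk=0 c=0 b=1
  Δ1: d:0→1, clk:0→1
  Δ2: e:0→1, c:0→1
  Δ3: f:0→1
  (3Δ to stable)

3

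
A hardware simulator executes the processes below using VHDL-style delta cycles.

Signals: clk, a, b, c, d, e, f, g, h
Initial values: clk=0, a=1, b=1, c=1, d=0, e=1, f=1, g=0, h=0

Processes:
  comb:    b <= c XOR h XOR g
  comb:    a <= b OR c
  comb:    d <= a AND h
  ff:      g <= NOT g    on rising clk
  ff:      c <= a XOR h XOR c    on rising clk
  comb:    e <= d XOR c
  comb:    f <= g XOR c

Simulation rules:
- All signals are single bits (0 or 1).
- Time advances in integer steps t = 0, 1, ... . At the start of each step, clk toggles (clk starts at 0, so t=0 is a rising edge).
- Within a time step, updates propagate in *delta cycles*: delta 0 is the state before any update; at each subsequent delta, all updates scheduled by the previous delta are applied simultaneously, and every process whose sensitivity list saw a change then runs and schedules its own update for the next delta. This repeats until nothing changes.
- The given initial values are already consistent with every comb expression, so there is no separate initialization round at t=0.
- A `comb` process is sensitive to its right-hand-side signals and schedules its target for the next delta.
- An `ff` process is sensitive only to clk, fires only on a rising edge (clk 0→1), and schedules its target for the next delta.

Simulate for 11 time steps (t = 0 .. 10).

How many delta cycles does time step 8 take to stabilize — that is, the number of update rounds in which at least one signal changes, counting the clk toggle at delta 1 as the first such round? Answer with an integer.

3

t0.Δ0 c=1 e=1 a=1 d=0 clk=0 h=0 g=0 b=1 f=1
t0.Δ1 c=1 e=1 a=1 d=0 clk=1 h=0 g=0 b=1 f=1
t0.Δ2 c=0 e=1 a=1 d=0 clk=1 h=0 g=1 b=1 f=1
t0.Δ3 c=0 e=0 a=1 d=0 clk=1 h=0 g=1 b=1 f=1
t1.Δ0 c=0 e=0 a=1 d=0 clk=1 h=0 g=1 b=1 f=1
t1.Δ1 c=0 e=0 a=1 d=0 clk=0 h=0 g=1 b=1 f=1
t2.Δ0 c=0 e=0 a=1 d=0 clk=0 h=0 g=1 b=1 f=1
t2.Δ1 c=0 e=0 a=1 d=0 clk=1 h=0 g=1 b=1 f=1
t2.Δ2 c=1 e=0 a=1 d=0 clk=1 h=0 g=0 b=1 f=1
t2.Δ3 c=1 e=1 a=1 d=0 clk=1 h=0 g=0 b=1 f=1
t3.Δ0 c=1 e=1 a=1 d=0 clk=1 h=0 g=0 b=1 f=1
t3.Δ1 c=1 e=1 a=1 d=0 clk=0 h=0 g=0 b=1 f=1
t4.Δ0 c=1 e=1 a=1 d=0 clk=0 h=0 g=0 b=1 f=1
t4.Δ1 c=1 e=1 a=1 d=0 clk=1 h=0 g=0 b=1 f=1
t4.Δ2 c=0 e=1 a=1 d=0 clk=1 h=0 g=1 b=1 f=1
t4.Δ3 c=0 e=0 a=1 d=0 clk=1 h=0 g=1 b=1 f=1
t5.Δ0 c=0 e=0 a=1 d=0 clk=1 h=0 g=1 b=1 f=1
t5.Δ1 c=0 e=0 a=1 d=0 clk=0 h=0 g=1 b=1 f=1
t6.Δ0 c=0 e=0 a=1 d=0 clk=0 h=0 g=1 b=1 f=1
t6.Δ1 c=0 e=0 a=1 d=0 clk=1 h=0 g=1 b=1 f=1
t6.Δ2 c=1 e=0 a=1 d=0 clk=1 h=0 g=0 b=1 f=1
t6.Δ3 c=1 e=1 a=1 d=0 clk=1 h=0 g=0 b=1 f=1
t7.Δ0 c=1 e=1 a=1 d=0 clk=1 h=0 g=0 b=1 f=1
t7.Δ1 c=1 e=1 a=1 d=0 clk=0 h=0 g=0 b=1 f=1
t8.Δ0 c=1 e=1 a=1 d=0 clk=0 h=0 g=0 b=1 f=1
t8.Δ1 c=1 e=1 a=1 d=0 clk=1 h=0 g=0 b=1 f=1
t8.Δ2 c=0 e=1 a=1 d=0 clk=1 h=0 g=1 b=1 f=1
t8.Δ3 c=0 e=0 a=1 d=0 clk=1 h=0 g=1 b=1 f=1
t9.Δ0 c=0 e=0 a=1 d=0 clk=1 h=0 g=1 b=1 f=1
t9.Δ1 c=0 e=0 a=1 d=0 clk=0 h=0 g=1 b=1 f=1
t10.Δ0 c=0 e=0 a=1 d=0 clk=0 h=0 g=1 b=1 f=1
t10.Δ1 c=0 e=0 a=1 d=0 clk=1 h=0 g=1 b=1 f=1
t10.Δ2 c=1 e=0 a=1 d=0 clk=1 h=0 g=0 b=1 f=1
t10.Δ3 c=1 e=1 a=1 d=0 clk=1 h=0 g=0 b=1 f=1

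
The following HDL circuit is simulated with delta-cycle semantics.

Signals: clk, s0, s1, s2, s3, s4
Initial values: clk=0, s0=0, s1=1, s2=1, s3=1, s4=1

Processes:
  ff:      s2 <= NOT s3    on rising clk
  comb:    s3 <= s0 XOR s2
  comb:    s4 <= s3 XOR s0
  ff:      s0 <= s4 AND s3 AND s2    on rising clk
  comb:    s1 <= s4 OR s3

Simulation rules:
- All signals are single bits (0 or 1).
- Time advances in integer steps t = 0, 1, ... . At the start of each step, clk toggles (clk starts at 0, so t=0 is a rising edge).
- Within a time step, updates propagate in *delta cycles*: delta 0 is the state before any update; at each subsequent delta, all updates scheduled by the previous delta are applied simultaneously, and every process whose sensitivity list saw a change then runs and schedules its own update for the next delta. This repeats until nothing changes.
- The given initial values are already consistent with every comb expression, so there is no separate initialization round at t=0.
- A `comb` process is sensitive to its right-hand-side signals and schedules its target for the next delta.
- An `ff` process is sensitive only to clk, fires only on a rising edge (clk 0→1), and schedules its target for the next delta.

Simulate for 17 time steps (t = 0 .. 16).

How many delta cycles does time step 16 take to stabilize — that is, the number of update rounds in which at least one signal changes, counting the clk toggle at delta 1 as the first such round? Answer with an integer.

t=0 Δ0: clk=0 s3=1 s1=1 s4=1 s2=1 s0=0
  Δ1: clk:0→1
  Δ2: s2:1→0, s0:0→1
  Δ3: s4:1→0
  (3Δ to stable)
t=1 Δ0: clk=1 s3=1 s1=1 s4=0 s2=0 s0=1
  Δ1: clk:1→0
  (1Δ to stable)
t=2 Δ0: clk=0 s3=1 s1=1 s4=0 s2=0 s0=1
  Δ1: clk:0→1
  Δ2: s0:1→0
  Δ3: s3:1→0, s4:0→1
  Δ4: s4:1→0
  Δ5: s1:1→0
  (5Δ to stable)
t=3 Δ0: clk=1 s3=0 s1=0 s4=0 s2=0 s0=0
  Δ1: clk:1→0
  (1Δ to stable)
t=4 Δ0: clk=0 s3=0 s1=0 s4=0 s2=0 s0=0
  Δ1: clk:0→1
  Δ2: s2:0→1
  Δ3: s3:0→1
  Δ4: s1:0→1, s4:0→1
  (4Δ to stable)
t=5 Δ0: clk=1 s3=1 s1=1 s4=1 s2=1 s0=0
  Δ1: clk:1→0
  (1Δ to stable)
t=6 Δ0: clk=0 s3=1 s1=1 s4=1 s2=1 s0=0
  Δ1: clk:0→1
  Δ2: s2:1→0, s0:0→1
  Δ3: s4:1→0
  (3Δ to stable)
t=7 Δ0: clk=1 s3=1 s1=1 s4=0 s2=0 s0=1
  Δ1: clk:1→0
  (1Δ to stable)
t=8 Δ0: clk=0 s3=1 s1=1 s4=0 s2=0 s0=1
  Δ1: clk:0→1
  Δ2: s0:1→0
  Δ3: s3:1→0, s4:0→1
  Δ4: s4:1→0
  Δ5: s1:1→0
  (5Δ to stable)
t=9 Δ0: clk=1 s3=0 s1=0 s4=0 s2=0 s0=0
  Δ1: clk:1→0
  (1Δ to stable)
t=10 Δ0: clk=0 s3=0 s1=0 s4=0 s2=0 s0=0
  Δ1: clk:0→1
  Δ2: s2:0→1
  Δ3: s3:0→1
  Δ4: s1:0→1, s4:0→1
  (4Δ to stable)
t=11 Δ0: clk=1 s3=1 s1=1 s4=1 s2=1 s0=0
  Δ1: clk:1→0
  (1Δ to stable)
t=12 Δ0: clk=0 s3=1 s1=1 s4=1 s2=1 s0=0
  Δ1: clk:0→1
  Δ2: s2:1→0, s0:0→1
  Δ3: s4:1→0
  (3Δ to stable)
t=13 Δ0: clk=1 s3=1 s1=1 s4=0 s2=0 s0=1
  Δ1: clk:1→0
  (1Δ to stable)
t=14 Δ0: clk=0 s3=1 s1=1 s4=0 s2=0 s0=1
  Δ1: clk:0→1
  Δ2: s0:1→0
  Δ3: s3:1→0, s4:0→1
  Δ4: s4:1→0
  Δ5: s1:1→0
  (5Δ to stable)
t=15 Δ0: clk=1 s3=0 s1=0 s4=0 s2=0 s0=0
  Δ1: clk:1→0
  (1Δ to stable)
t=16 Δ0: clk=0 s3=0 s1=0 s4=0 s2=0 s0=0
  Δ1: clk:0→1
  Δ2: s2:0→1
  Δ3: s3:0→1
  Δ4: s1:0→1, s4:0→1
  (4Δ to stable)

4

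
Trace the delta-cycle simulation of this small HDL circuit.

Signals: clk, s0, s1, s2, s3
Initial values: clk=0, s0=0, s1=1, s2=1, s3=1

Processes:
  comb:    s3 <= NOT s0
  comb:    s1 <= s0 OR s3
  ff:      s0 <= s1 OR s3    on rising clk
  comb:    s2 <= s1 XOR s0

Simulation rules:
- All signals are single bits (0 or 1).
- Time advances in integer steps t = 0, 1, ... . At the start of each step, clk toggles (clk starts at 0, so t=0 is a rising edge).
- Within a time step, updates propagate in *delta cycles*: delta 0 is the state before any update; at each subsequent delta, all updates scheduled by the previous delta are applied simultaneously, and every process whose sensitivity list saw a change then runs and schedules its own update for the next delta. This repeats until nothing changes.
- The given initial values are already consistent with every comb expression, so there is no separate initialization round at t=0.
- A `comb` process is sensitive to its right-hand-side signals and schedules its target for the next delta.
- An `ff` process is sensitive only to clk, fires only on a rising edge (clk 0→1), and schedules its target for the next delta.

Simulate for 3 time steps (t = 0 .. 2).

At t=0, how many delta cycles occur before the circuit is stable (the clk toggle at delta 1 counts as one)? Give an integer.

3

[bits: clk,s2,s0,s3,s1]
t=0: Δ0=01011 Δ1=11011 Δ2=11111 Δ3=10101 | 3Δ
t=1: Δ0=10101 Δ1=00101 | 1Δ
t=2: Δ0=00101 Δ1=10101 | 1Δ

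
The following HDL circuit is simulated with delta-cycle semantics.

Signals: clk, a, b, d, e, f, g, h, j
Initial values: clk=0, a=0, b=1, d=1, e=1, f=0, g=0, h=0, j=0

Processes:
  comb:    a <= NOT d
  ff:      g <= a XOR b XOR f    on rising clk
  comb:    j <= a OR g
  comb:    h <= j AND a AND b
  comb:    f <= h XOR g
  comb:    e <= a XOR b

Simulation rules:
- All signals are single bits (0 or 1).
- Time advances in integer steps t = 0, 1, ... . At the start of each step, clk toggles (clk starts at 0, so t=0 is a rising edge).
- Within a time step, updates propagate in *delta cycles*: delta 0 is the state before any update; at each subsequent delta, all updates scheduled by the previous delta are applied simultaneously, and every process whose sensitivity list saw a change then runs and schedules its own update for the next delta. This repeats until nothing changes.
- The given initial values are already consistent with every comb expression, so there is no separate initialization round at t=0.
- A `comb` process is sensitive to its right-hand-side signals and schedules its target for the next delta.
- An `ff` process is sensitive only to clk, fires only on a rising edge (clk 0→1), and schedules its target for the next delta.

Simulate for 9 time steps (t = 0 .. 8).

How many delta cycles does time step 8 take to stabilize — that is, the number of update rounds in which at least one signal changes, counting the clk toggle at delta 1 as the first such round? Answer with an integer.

3

[bits: d,b,f,g,e,a,j,h,clk]
t=0: Δ0=110010000 Δ1=110010001 Δ2=110110001 Δ3=111110101 | 3Δ
t=1: Δ0=111110101 Δ1=111110100 | 1Δ
t=2: Δ0=111110100 Δ1=111110101 Δ2=111010101 Δ3=110010001 | 3Δ
t=3: Δ0=110010001 Δ1=110010000 | 1Δ
t=4: Δ0=110010000 Δ1=110010001 Δ2=110110001 Δ3=111110101 | 3Δ
t=5: Δ0=111110101 Δ1=111110100 | 1Δ
t=6: Δ0=111110100 Δ1=111110101 Δ2=111010101 Δ3=110010001 | 3Δ
t=7: Δ0=110010001 Δ1=110010000 | 1Δ
t=8: Δ0=110010000 Δ1=110010001 Δ2=110110001 Δ3=111110101 | 3Δ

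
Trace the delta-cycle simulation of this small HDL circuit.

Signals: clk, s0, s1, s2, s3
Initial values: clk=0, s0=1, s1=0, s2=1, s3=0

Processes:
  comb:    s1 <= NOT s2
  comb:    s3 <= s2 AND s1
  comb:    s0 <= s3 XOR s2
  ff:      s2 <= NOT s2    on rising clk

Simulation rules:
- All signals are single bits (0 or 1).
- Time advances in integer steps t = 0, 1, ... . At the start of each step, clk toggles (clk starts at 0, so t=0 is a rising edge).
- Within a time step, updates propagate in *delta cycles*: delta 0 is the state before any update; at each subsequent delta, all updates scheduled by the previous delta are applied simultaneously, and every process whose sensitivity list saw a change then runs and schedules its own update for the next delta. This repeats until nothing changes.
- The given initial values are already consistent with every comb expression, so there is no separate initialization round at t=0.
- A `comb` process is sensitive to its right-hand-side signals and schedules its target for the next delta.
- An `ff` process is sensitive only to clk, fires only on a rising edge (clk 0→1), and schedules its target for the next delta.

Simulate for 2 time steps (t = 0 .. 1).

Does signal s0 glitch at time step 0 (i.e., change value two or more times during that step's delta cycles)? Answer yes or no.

t=0 Δ0: s2=1 s0=1 s3=0 s1=0 clk=0
  Δ1: clk:0→1
  Δ2: s2:1→0
  Δ3: s0:1→0, s1:0→1
  (3Δ to stable)
t=1 Δ0: s2=0 s0=0 s3=0 s1=1 clk=1
  Δ1: clk:1→0
  (1Δ to stable)

no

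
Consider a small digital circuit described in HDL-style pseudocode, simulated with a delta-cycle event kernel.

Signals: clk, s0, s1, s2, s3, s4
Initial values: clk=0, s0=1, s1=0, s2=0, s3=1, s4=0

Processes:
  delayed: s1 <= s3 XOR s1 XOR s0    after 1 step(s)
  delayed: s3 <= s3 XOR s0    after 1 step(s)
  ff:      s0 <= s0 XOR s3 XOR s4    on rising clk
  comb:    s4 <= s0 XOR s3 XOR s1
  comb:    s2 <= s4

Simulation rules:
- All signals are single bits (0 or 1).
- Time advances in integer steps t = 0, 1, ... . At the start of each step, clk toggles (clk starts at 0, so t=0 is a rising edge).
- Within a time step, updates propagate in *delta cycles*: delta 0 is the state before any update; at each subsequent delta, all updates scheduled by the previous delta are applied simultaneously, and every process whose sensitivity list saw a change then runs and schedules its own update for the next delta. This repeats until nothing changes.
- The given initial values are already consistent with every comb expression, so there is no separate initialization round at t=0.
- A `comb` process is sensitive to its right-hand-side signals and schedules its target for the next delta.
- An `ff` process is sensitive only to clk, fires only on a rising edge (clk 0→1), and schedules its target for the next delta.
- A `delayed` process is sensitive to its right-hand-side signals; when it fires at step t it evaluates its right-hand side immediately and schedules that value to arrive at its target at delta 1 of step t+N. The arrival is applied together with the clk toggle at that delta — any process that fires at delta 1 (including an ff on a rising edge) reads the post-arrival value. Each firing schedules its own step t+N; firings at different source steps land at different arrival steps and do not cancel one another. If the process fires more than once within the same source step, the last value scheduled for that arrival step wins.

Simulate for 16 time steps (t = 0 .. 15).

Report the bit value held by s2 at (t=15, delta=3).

t=0 Δ0: s1=0 clk=0 s2=0 s4=0 s3=1 s0=1
  Δ1: clk:0→1
  Δ2: s0:1→0
  Δ3: s4:0→1
  Δ4: s2:0→1
  (4Δ to stable)
t=1 Δ0: s1=0 clk=1 s2=1 s4=1 s3=1 s0=0
  Δ1: s1:0→1, clk:1→0
  Δ2: s4:1→0
  Δ3: s2:1→0
  (3Δ to stable)
t=2 Δ0: s1=1 clk=0 s2=0 s4=0 s3=1 s0=0
  Δ1: s1:1→0, clk:0→1
  Δ2: s4:0→1, s0:0→1
  Δ3: s2:0→1, s4:1→0
  Δ4: s2:1→0
  (4Δ to stable)
t=3 Δ0: s1=0 clk=1 s2=0 s4=0 s3=1 s0=1
  Δ1: clk:1→0, s3:1→0
  Δ2: s4:0→1
  Δ3: s2:0→1
  (3Δ to stable)
t=4 Δ0: s1=0 clk=0 s2=1 s4=1 s3=0 s0=1
  Δ1: s1:0→1, clk:0→1, s3:0→1
  (1Δ to stable)
t=5 Δ0: s1=1 clk=1 s2=1 s4=1 s3=1 s0=1
  Δ1: clk:1→0, s3:1→0
  Δ2: s4:1→0
  Δ3: s2:1→0
  (3Δ to stable)
t=6 Δ0: s1=1 clk=0 s2=0 s4=0 s3=0 s0=1
  Δ1: s1:1→0, clk:0→1, s3:0→1
  Δ2: s0:1→0
  Δ3: s4:0→1
  Δ4: s2:0→1
  (4Δ to stable)
t=7 Δ0: s1=0 clk=1 s2=1 s4=1 s3=1 s0=0
  Δ1: s1:0→1, clk:1→0
  Δ2: s4:1→0
  Δ3: s2:1→0
  (3Δ to stable)
t=8 Δ0: s1=1 clk=0 s2=0 s4=0 s3=1 s0=0
  Δ1: s1:1→0, clk:0→1
  Δ2: s4:0→1, s0:0→1
  Δ3: s2:0→1, s4:1→0
  Δ4: s2:1→0
  (4Δ to stable)
t=9 Δ0: s1=0 clk=1 s2=0 s4=0 s3=1 s0=1
  Δ1: clk:1→0, s3:1→0
  Δ2: s4:0→1
  Δ3: s2:0→1
  (3Δ to stable)
t=10 Δ0: s1=0 clk=0 s2=1 s4=1 s3=0 s0=1
  Δ1: s1:0→1, clk:0→1, s3:0→1
  (1Δ to stable)
t=11 Δ0: s1=1 clk=1 s2=1 s4=1 s3=1 s0=1
  Δ1: clk:1→0, s3:1→0
  Δ2: s4:1→0
  Δ3: s2:1→0
  (3Δ to stable)
t=12 Δ0: s1=1 clk=0 s2=0 s4=0 s3=0 s0=1
  Δ1: s1:1→0, clk:0→1, s3:0→1
  Δ2: s0:1→0
  Δ3: s4:0→1
  Δ4: s2:0→1
  (4Δ to stable)
t=13 Δ0: s1=0 clk=1 s2=1 s4=1 s3=1 s0=0
  Δ1: s1:0→1, clk:1→0
  Δ2: s4:1→0
  Δ3: s2:1→0
  (3Δ to stable)
t=14 Δ0: s1=1 clk=0 s2=0 s4=0 s3=1 s0=0
  Δ1: s1:1→0, clk:0→1
  Δ2: s4:0→1, s0:0→1
  Δ3: s2:0→1, s4:1→0
  Δ4: s2:1→0
  (4Δ to stable)
t=15 Δ0: s1=0 clk=1 s2=0 s4=0 s3=1 s0=1
  Δ1: clk:1→0, s3:1→0
  Δ2: s4:0→1
  Δ3: s2:0→1
  (3Δ to stable)

1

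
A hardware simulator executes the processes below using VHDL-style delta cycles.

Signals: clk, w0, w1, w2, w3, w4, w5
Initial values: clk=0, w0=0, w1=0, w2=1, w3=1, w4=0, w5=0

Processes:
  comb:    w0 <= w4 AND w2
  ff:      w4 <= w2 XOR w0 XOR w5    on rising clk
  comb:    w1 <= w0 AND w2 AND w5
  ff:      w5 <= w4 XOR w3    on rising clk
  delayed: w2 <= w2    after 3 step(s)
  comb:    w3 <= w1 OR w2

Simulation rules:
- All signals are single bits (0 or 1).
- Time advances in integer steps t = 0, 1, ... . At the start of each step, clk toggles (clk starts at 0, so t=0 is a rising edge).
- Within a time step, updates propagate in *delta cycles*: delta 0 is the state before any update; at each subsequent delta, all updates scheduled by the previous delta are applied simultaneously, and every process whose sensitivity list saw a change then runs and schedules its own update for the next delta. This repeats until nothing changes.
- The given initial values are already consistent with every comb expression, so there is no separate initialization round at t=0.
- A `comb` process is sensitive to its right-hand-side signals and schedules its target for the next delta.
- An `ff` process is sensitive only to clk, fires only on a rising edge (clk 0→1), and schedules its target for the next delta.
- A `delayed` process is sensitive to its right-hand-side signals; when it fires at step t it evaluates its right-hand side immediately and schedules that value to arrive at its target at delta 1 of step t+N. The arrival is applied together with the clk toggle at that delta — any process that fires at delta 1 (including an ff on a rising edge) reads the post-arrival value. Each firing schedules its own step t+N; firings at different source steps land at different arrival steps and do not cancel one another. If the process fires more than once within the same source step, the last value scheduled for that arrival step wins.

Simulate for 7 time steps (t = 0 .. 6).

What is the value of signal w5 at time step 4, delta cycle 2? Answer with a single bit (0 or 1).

0

t0.Δ0 w4=0 w1=0 w3=1 w2=1 clk=0 w0=0 w5=0
t0.Δ1 w4=0 w1=0 w3=1 w2=1 clk=1 w0=0 w5=0
t0.Δ2 w4=1 w1=0 w3=1 w2=1 clk=1 w0=0 w5=1
t0.Δ3 w4=1 w1=0 w3=1 w2=1 clk=1 w0=1 w5=1
t0.Δ4 w4=1 w1=1 w3=1 w2=1 clk=1 w0=1 w5=1
t1.Δ0 w4=1 w1=1 w3=1 w2=1 clk=1 w0=1 w5=1
t1.Δ1 w4=1 w1=1 w3=1 w2=1 clk=0 w0=1 w5=1
t2.Δ0 w4=1 w1=1 w3=1 w2=1 clk=0 w0=1 w5=1
t2.Δ1 w4=1 w1=1 w3=1 w2=1 clk=1 w0=1 w5=1
t2.Δ2 w4=1 w1=1 w3=1 w2=1 clk=1 w0=1 w5=0
t2.Δ3 w4=1 w1=0 w3=1 w2=1 clk=1 w0=1 w5=0
t3.Δ0 w4=1 w1=0 w3=1 w2=1 clk=1 w0=1 w5=0
t3.Δ1 w4=1 w1=0 w3=1 w2=1 clk=0 w0=1 w5=0
t4.Δ0 w4=1 w1=0 w3=1 w2=1 clk=0 w0=1 w5=0
t4.Δ1 w4=1 w1=0 w3=1 w2=1 clk=1 w0=1 w5=0
t4.Δ2 w4=0 w1=0 w3=1 w2=1 clk=1 w0=1 w5=0
t4.Δ3 w4=0 w1=0 w3=1 w2=1 clk=1 w0=0 w5=0
t5.Δ0 w4=0 w1=0 w3=1 w2=1 clk=1 w0=0 w5=0
t5.Δ1 w4=0 w1=0 w3=1 w2=1 clk=0 w0=0 w5=0
t6.Δ0 w4=0 w1=0 w3=1 w2=1 clk=0 w0=0 w5=0
t6.Δ1 w4=0 w1=0 w3=1 w2=1 clk=1 w0=0 w5=0
t6.Δ2 w4=1 w1=0 w3=1 w2=1 clk=1 w0=0 w5=1
t6.Δ3 w4=1 w1=0 w3=1 w2=1 clk=1 w0=1 w5=1
t6.Δ4 w4=1 w1=1 w3=1 w2=1 clk=1 w0=1 w5=1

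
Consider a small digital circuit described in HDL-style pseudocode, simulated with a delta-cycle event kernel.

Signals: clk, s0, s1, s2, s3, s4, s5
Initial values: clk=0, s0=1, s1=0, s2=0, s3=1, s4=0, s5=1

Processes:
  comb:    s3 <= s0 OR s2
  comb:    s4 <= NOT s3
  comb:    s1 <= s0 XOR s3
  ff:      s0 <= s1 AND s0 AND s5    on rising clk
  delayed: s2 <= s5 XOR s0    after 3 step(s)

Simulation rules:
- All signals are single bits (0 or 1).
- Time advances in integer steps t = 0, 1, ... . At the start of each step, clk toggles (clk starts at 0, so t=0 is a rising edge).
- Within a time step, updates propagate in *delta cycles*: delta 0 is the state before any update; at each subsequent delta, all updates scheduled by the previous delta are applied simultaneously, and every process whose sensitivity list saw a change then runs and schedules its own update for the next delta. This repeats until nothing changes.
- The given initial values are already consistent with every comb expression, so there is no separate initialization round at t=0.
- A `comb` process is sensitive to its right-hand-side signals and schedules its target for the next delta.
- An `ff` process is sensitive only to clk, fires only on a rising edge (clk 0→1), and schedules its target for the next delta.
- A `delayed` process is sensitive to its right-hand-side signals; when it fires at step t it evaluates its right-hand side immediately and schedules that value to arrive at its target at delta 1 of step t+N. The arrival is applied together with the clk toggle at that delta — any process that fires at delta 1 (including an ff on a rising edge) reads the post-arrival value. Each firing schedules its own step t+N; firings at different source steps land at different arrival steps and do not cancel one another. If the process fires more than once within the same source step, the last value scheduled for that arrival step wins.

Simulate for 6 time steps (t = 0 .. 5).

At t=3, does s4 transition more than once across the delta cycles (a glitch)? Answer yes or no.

no

[bits: s1,s3,s5,s0,clk,s4,s2]
t=0: Δ0=0111000 Δ1=0111100 Δ2=0110100 Δ3=1010100 Δ4=0010110 | 4Δ
t=1: Δ0=0010110 Δ1=0010010 | 1Δ
t=2: Δ0=0010010 Δ1=0010110 | 1Δ
t=3: Δ0=0010110 Δ1=0010011 Δ2=0110011 Δ3=1110001 | 3Δ
t=4: Δ0=1110001 Δ1=1110101 | 1Δ
t=5: Δ0=1110101 Δ1=1110001 | 1Δ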